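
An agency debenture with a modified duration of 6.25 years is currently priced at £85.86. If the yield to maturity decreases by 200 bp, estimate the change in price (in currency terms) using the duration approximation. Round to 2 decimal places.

+£10.73

Duration approximation: ΔP/P ≈ -D_mod · Δy = -6.25 × (-0.02) = +0.125000.
ΔP ≈ 85.86 × (+0.125000) = +10.73250.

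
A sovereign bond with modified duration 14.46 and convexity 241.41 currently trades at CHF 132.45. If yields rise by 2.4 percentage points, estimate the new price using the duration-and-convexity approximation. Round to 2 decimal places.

Duration effect: -D_mod·Δy = -14.46 × (+0.024) = -0.347040
Convexity effect: ½·C·(Δy)² = 0.5 × 241.41 × (0.024)² = +0.06952608
ΔP/P ≈ -0.347040 + 0.06952608 = -0.27751392
New price ≈ 132.45 × (1 - 0.27751392) = 95.693281296.

CHF 95.69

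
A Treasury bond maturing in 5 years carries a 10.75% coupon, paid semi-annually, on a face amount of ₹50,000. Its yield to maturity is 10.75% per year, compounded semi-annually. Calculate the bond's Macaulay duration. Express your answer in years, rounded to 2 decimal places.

Periodic yield y = 0.05375. Discount each cash flow and weight by its period:
  t   CF        PV=CF/(1+0.05375)^t    t·PV
  1     2,687.50     2,550.4152     2,550.4152
  2     2,687.50     2,420.3228     4,840.6457
  3     2,687.50     2,296.8663     6,890.5988
  4     2,687.50     2,179.7070     8,718.8281
  5     2,687.50     2,068.5239    10,342.6193
  6     2,687.50     1,963.0120    11,778.0718
  7     2,687.50     1,862.8821    13,040.1744
  8     2,687.50     1,767.8596    14,142.8768
  9     2,687.50     1,677.6841    15,099.1567
  10   52,687.50    31,212.7271   312,127.2713
  Σ                 50,000.0000   399,530.6581
Price P = Σ PV = 50,000.0000.
Macaulay duration = Σ(t·PV) / P = 399,530.6581 / 50,000.0000 = 7.99061 half-year periods.
In years: 7.99061 / 2 = 3.99531 years.

4.00 years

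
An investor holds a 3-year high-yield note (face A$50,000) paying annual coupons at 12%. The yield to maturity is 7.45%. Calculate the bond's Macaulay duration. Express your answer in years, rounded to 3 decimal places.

Periodic yield y = 0.0745. Discount each cash flow and weight by its year:
  t   CF        PV=CF/(1+0.0745)^t    t·PV
  1     6,000.00     5,583.9926     5,583.9926
  2     6,000.00     5,196.8288    10,393.6576
  3    56,000.00    45,140.7497   135,422.2491
  Σ                 55,921.5711   151,399.8993
Price P = Σ PV = 55,921.5711.
Macaulay duration = Σ(t·PV) / P = 151,399.8993 / 55,921.5711 = 2.70736 years.

2.707 years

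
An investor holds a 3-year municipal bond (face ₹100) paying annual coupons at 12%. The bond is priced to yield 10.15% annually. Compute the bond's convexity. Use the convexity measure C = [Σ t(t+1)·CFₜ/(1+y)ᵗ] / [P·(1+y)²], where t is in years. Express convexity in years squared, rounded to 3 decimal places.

8.564

With y = 0.1015:
  t   CF        PV=CF/(1+0.1015)^t    t·PV        t(t+1)·PV
  1        12.00        10.8942        10.8942          21.7885
  2        12.00         9.8904        19.7807          59.3422
  3       112.00        83.8040       251.4119       1,005.6475
  Σ                    104.5886       282.0868       1,086.7781
P = 104.5886.
Convexity = Σ t(t+1)·PV / [P·(1+y)²] = 1,086.7781 / (104.5886 × 1.213302) = 8.56422.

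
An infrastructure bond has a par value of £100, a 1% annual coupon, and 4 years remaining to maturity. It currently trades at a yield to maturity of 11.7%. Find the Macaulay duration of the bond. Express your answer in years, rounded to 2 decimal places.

3.93 years

Periodic yield y = 0.117. Discount each cash flow and weight by its year:
  t   CF        PV=CF/(1+0.117)^t    t·PV
  1         1.00         0.8953         0.8953
  2         1.00         0.8015         1.6030
  3         1.00         0.7175         2.1526
  4       101.00        64.8797       259.5187
  Σ                     67.2939       264.1695
Price P = Σ PV = 67.2939.
Macaulay duration = Σ(t·PV) / P = 264.1695 / 67.2939 = 3.92561 years.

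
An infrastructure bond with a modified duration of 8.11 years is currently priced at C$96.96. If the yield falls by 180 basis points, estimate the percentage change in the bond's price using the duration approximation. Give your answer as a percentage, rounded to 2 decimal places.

Duration approximation: ΔP/P ≈ -D_mod · Δy = -8.11 × (-0.018) = +0.145980.
As a percentage: +14.5980%.

+14.60%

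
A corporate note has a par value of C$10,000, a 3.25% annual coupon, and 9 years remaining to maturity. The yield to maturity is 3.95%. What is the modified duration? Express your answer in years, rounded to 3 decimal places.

7.611 years

Periodic yield y = 0.0395. First find Macaulay duration:
  t   CF        PV=CF/(1+0.0395)^t    t·PV
  1       325.00       312.6503       312.6503
  2       325.00       300.7699       601.5398
  3       325.00       289.3409       868.0228
  4       325.00       278.3463     1,113.3850
  5       325.00       267.7694     1,338.8468
  6       325.00       257.5944     1,545.5663
  7       325.00       247.8061     1,734.6424
  8       325.00       238.3897     1,907.1173
  9    10,325.00     7,285.6720    65,571.0483
  Σ                  9,478.3389    74,992.8190
P = 9,478.3389; Macaulay duration = 74,992.8190 / 9,478.3389 = 7.91202 years.
Modified duration = D_Mac / (1 + y) = 7.91202 / 1.0395 = 7.61137 years.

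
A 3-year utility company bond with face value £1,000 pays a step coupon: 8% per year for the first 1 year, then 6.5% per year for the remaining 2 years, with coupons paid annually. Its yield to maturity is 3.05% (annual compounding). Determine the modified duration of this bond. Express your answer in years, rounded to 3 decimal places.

Periodic yield y = 0.0305. First find Macaulay duration:
  t   CF        PV=CF/(1+0.0305)^t    t·PV
  1        80.00        77.6322        77.6322
  2        65.00        61.2093       122.4186
  3     1,065.00       973.2079     2,919.6237
  Σ                  1,112.0494     3,119.6745
P = 1,112.0494; Macaulay duration = 3,119.6745 / 1,112.0494 = 2.80534 years.
Modified duration = D_Mac / (1 + y) = 2.80534 / 1.0305 = 2.72231 years.

2.722 years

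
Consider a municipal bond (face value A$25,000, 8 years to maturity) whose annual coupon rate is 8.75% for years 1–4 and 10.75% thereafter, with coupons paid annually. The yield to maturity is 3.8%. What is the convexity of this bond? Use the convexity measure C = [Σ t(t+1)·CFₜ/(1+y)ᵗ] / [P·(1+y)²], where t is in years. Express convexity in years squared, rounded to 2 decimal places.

With y = 0.038:
  t   CF        PV=CF/(1+0.038)^t    t·PV        t(t+1)·PV
  1     2,187.50     2,107.4181     2,107.4181       4,214.8362
  2     2,187.50     2,030.2679     4,060.5359      12,181.6076
  3     2,187.50     1,955.9421     5,867.8264      23,471.3056
  4     2,187.50     1,884.3373     7,537.3492      37,686.7462
  5     2,687.50     2,230.2919    11,151.4595      66,908.7567
  6     2,687.50     2,148.6434    12,891.8606      90,243.0245
  7     2,687.50     2,069.9840    14,489.8883     115,919.1066
  8    27,687.50    20,544.9418   164,359.5345   1,479,235.8101
  Σ                 34,971.8267   222,465.8725   1,829,861.1935
P = 34,971.8267.
Convexity = Σ t(t+1)·PV / [P·(1+y)²] = 1,829,861.1935 / (34,971.8267 × 1.077444) = 48.56296.

48.56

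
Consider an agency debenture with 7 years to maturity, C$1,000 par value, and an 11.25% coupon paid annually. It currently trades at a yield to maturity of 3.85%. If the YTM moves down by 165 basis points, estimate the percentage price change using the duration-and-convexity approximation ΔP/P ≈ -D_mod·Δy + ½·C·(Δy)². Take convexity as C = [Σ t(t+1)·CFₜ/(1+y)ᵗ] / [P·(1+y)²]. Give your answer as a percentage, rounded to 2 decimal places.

With y = 0.0385:
  t   CF        PV=CF/(1+0.0385)^t    t·PV        t(t+1)·PV
  1       112.50       108.3293       108.3293         216.6586
  2       112.50       104.3133       208.6265         625.8796
  3       112.50       100.4461       301.3383       1,205.3530
  4       112.50        96.7223       386.8891       1,934.4456
  5       112.50        93.1365       465.6826       2,794.0957
  6       112.50        89.6837       538.1022       3,766.7154
  7     1,112.50       853.9934     5,977.9538      47,823.6303
  Σ                  1,446.6246     7,986.9218      58,366.7782
P = 1,446.6246; D_Mac = 5.52107 yrs; D_mod = 5.31639 yrs; C = 37.41079.
Duration effect: -5.31639 × (-0.0165) = +0.087720
Convexity effect: 0.5 × 37.41079 × (-0.0165)² = +0.0050925
ΔP/P ≈ +0.087720 + 0.0050925 = +0.092813 = +9.2813%.

+9.28%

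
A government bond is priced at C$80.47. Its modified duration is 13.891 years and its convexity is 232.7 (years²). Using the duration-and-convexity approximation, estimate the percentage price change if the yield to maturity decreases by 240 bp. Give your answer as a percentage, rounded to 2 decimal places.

Duration effect: -D_mod·Δy = -13.891 × (-0.024) = +0.333384
Convexity effect: ½·C·(Δy)² = 0.5 × 232.7 × (-0.024)² = +0.0670176
ΔP/P ≈ +0.333384 + 0.0670176 = +0.4004016
= +40.04016%.

+40.04%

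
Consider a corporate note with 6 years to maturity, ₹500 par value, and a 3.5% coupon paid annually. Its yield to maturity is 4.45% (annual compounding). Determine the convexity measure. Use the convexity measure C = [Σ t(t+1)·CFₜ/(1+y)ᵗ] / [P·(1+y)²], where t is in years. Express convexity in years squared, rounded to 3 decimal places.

With y = 0.0445:
  t   CF        PV=CF/(1+0.0445)^t    t·PV        t(t+1)·PV
  1        17.50        16.7544        16.7544          33.5089
  2        17.50        16.0406        32.0812          96.2437
  3        17.50        15.3572        46.0717         184.2867
  4        17.50        14.7029        58.8118         294.0589
  5        17.50        14.0765        70.3827         422.2961
  6       517.50       398.5288     2,391.1727      16,738.2087
  Σ                    475.4605     2,615.2745      17,768.6029
P = 475.4605.
Convexity = Σ t(t+1)·PV / [P·(1+y)²] = 17,768.6029 / (475.4605 × 1.090980) = 34.25484.

34.255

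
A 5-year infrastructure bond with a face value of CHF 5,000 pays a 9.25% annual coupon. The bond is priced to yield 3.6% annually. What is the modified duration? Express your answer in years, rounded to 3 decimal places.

Periodic yield y = 0.036. First find Macaulay duration:
  t   CF        PV=CF/(1+0.036)^t    t·PV
  1       462.50       446.4286       446.4286
  2       462.50       430.9156       861.8312
  3       462.50       415.9417     1,247.8251
  4       462.50       401.4881     1,605.9525
  5     5,462.50     4,577.1239    22,885.6197
  Σ                  6,271.8980    27,047.6572
P = 6,271.8980; Macaulay duration = 27,047.6572 / 6,271.8980 = 4.31252 years.
Modified duration = D_Mac / (1 + y) = 4.31252 / 1.036 = 4.16266 years.

4.163 years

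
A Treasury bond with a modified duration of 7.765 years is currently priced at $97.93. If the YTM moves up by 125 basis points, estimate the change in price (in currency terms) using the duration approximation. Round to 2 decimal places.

-$9.51

Duration approximation: ΔP/P ≈ -D_mod · Δy = -7.765 × (+0.0125) = -0.0970625.
ΔP ≈ 97.93 × (-0.0970625) = -9.505330625.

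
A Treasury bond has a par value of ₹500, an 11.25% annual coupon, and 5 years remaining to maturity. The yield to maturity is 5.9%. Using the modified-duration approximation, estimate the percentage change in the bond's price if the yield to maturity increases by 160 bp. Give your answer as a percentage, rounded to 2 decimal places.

Periodic yield y = 0.059. Modified duration first:
  t   CF        PV=CF/(1+0.059)^t    t·PV
  1        56.25        53.1161        53.1161
  2        56.25        50.1569       100.3138
  3        56.25        47.3625       142.0875
  4        56.25        44.7238       178.8952
  5       556.25       417.6286     2,088.1430
  Σ                    612.9879     2,562.5556
P = 612.9879; D_Mac = 4.18043 yrs; D_mod = 4.18043/(1+0.059) = 3.94753 yrs.
ΔP/P ≈ -D_mod · Δy = -3.94753 × (+0.016) = -0.063160 = -6.3160%.

-6.32%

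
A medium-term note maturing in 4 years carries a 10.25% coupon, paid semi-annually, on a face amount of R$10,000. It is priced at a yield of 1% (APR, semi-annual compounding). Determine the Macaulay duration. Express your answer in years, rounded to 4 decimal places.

3.4809 years

Periodic yield y = 0.005. Discount each cash flow and weight by its period:
  t   CF        PV=CF/(1+0.005)^t    t·PV
  1       512.50       509.9502       509.9502
  2       512.50       507.4132     1,014.8264
  3       512.50       504.8887     1,514.6662
  4       512.50       502.3769     2,009.5074
  5       512.50       499.8775     2,499.3873
  6       512.50       497.3905     2,984.3431
  7       512.50       494.9159     3,464.4115
  8    10,512.50    10,101.3057    80,810.4456
  Σ                 13,618.1186    94,807.5379
Price P = Σ PV = 13,618.1186.
Macaulay duration = Σ(t·PV) / P = 94,807.5379 / 13,618.1186 = 6.96187 half-year periods.
In years: 6.96187 / 2 = 3.48093 years.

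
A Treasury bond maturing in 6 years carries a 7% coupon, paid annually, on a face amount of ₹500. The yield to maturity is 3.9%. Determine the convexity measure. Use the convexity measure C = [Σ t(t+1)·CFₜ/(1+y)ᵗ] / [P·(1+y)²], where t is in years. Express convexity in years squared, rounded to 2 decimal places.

31.80

With y = 0.039:
  t   CF        PV=CF/(1+0.039)^t    t·PV        t(t+1)·PV
  1        35.00        33.6862        33.6862          67.3725
  2        35.00        32.4218        64.8436         194.5307
  3        35.00        31.2048        93.6144         374.4576
  4        35.00        30.0335       120.1340         600.6699
  5        35.00        28.9062       144.5308         867.1846
  6       535.00       425.2658     2,551.5950      17,861.1652
  Σ                    581.5183     3,008.4040      19,965.3805
P = 581.5183.
Convexity = Σ t(t+1)·PV / [P·(1+y)²] = 19,965.3805 / (581.5183 × 1.079521) = 31.80410.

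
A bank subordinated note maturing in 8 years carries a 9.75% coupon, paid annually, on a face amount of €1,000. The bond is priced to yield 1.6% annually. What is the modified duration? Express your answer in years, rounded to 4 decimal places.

Periodic yield y = 0.016. First find Macaulay duration:
  t   CF        PV=CF/(1+0.016)^t    t·PV
  1        97.50        95.9646        95.9646
  2        97.50        94.4533       188.9066
  3        97.50        92.9659       278.8976
  4        97.50        91.5018       366.0073
  5        97.50        90.0609       450.3043
  6        97.50        88.6426       531.8555
  7        97.50        87.2466       610.7264
  8     1,097.50       966.6180     7,732.9438
  Σ                  1,607.4536    10,255.6060
P = 1,607.4536; Macaulay duration = 10,255.6060 / 1,607.4536 = 6.38003 years.
Modified duration = D_Mac / (1 + y) = 6.38003 / 1.016 = 6.27956 years.

6.2796 years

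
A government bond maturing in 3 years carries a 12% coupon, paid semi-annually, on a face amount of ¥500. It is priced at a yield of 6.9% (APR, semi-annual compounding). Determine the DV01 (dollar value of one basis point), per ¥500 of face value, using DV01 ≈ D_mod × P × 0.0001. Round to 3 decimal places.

¥0.145

Periodic yield y = 0.0345.
  t   CF        PV=CF/(1+0.0345)^t    t·PV
  1        30.00        28.9995        28.9995
  2        30.00        28.0324        56.0648
  3        30.00        27.0975        81.2926
  4        30.00        26.1938       104.7754
  5        30.00        25.3203       126.6015
  6       530.00       432.4072     2,594.4431
  Σ                    568.0508     2,992.1769
P = 568.0508; D_Mac = 5.26745 half-year periods = 2.63372 yrs; D_mod = 2.54589 yrs.
DV01 ≈ 2.54589 × 568.0508 × 0.0001 = 0.144619.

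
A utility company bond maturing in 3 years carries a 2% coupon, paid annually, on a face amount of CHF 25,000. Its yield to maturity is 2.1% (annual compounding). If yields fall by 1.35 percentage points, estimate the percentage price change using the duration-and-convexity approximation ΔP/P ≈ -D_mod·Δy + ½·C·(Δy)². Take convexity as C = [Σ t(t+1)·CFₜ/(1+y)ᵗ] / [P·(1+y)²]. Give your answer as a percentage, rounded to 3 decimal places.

With y = 0.021:
  t   CF        PV=CF/(1+0.021)^t    t·PV        t(t+1)·PV
  1       500.00       489.7160       489.7160         979.4319
  2       500.00       479.6435       959.2869       2,877.8607
  3    25,500.00    23,958.6837    71,876.0511     287,504.2045
  Σ                 24,928.0431    73,325.0540     291,361.4971
P = 24,928.0431; D_Mac = 2.94147 yrs; D_mod = 2.88097 yrs; C = 11.21224.
Duration effect: -2.88097 × (-0.0135) = +0.038893
Convexity effect: 0.5 × 11.21224 × (-0.0135)² = +0.0010217
ΔP/P ≈ +0.038893 + 0.0010217 = +0.039915 = +3.9915%.

+3.991%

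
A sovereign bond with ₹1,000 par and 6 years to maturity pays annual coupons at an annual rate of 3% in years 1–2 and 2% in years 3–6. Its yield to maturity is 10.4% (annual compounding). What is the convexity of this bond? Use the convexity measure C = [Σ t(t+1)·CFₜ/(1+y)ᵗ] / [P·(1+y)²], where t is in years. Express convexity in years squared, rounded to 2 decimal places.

30.88

With y = 0.104:
  t   CF        PV=CF/(1+0.104)^t    t·PV        t(t+1)·PV
  1        30.00        27.1739        27.1739          54.3478
  2        30.00        24.6141        49.2281         147.6843
  3        20.00        14.8636        44.5907         178.3627
  4        20.00        13.4634        53.8535         269.2674
  5        20.00        12.1951        60.9754         365.8524
  6     1,020.00       563.3596     3,380.1578      23,661.1049
  Σ                    655.6696     3,615.9794      24,676.6195
P = 655.6696.
Convexity = Σ t(t+1)·PV / [P·(1+y)²] = 24,676.6195 / (655.6696 × 1.218816) = 30.87895.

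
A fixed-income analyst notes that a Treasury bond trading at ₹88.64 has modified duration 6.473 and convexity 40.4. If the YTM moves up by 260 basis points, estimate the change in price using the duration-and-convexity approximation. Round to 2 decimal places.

-₹13.71

Duration effect: -D_mod·Δy = -6.473 × (+0.026) = -0.168298
Convexity effect: ½·C·(Δy)² = 0.5 × 40.4 × (0.026)² = +0.0136552
ΔP/P ≈ -0.168298 + 0.0136552 = -0.1546428
ΔP ≈ 88.64 × (-0.1546428) = -13.707537792.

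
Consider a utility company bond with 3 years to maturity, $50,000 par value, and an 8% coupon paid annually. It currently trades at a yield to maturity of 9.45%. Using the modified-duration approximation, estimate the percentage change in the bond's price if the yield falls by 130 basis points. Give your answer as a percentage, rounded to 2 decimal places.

+3.30%

Periodic yield y = 0.0945. Modified duration first:
  t   CF        PV=CF/(1+0.0945)^t    t·PV
  1     4,000.00     3,654.6368     3,654.6368
  2     4,000.00     3,339.0926     6,678.1851
  3    54,000.00    41,185.7010   123,557.1030
  Σ                 48,179.4304   133,889.9249
P = 48,179.4304; D_Mac = 2.77899 yrs; D_mod = 2.77899/(1+0.0945) = 2.53905 yrs.
ΔP/P ≈ -D_mod · Δy = -2.53905 × (-0.013) = +0.033008 = +3.3008%.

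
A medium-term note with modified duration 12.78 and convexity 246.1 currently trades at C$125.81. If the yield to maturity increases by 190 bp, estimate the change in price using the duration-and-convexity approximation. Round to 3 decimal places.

-C$24.961

Duration effect: -D_mod·Δy = -12.78 × (+0.019) = -0.242820
Convexity effect: ½·C·(Δy)² = 0.5 × 246.1 × (0.019)² = +0.04442105
ΔP/P ≈ -0.242820 + 0.04442105 = -0.19839895
ΔP ≈ 125.81 × (-0.19839895) = -24.9605718995.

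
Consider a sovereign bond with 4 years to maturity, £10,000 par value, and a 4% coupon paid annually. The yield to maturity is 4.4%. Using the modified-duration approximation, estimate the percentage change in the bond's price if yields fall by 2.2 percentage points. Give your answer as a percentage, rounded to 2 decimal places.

Periodic yield y = 0.044. Modified duration first:
  t   CF        PV=CF/(1+0.044)^t    t·PV
  1       400.00       383.1418       383.1418
  2       400.00       366.9940       733.9881
  3       400.00       351.5268     1,054.5805
  4    10,400.00     8,754.5000    35,017.9998
  Σ                  9,856.1626    37,189.7102
P = 9,856.1626; D_Mac = 3.77324 yrs; D_mod = 3.77324/(1+0.044) = 3.61422 yrs.
ΔP/P ≈ -D_mod · Δy = -3.61422 × (-0.022) = +0.079513 = +7.9513%.

+7.95%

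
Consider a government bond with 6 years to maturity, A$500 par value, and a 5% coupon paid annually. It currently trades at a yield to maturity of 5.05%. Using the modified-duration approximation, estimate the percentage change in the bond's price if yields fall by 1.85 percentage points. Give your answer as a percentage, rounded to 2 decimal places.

+9.38%

Periodic yield y = 0.0505. Modified duration first:
  t   CF        PV=CF/(1+0.0505)^t    t·PV
  1        25.00        23.7982        23.7982
  2        25.00        22.6542        45.3083
  3        25.00        21.5651        64.6954
  4        25.00        20.5284        82.1137
  5        25.00        19.5416        97.7079
  6       525.00       390.6456     2,343.8737
  Σ                    498.7331     2,657.4972
P = 498.7331; D_Mac = 5.32850 yrs; D_mod = 5.32850/(1+0.0505) = 5.07234 yrs.
ΔP/P ≈ -D_mod · Δy = -5.07234 × (-0.0185) = +0.093838 = +9.3838%.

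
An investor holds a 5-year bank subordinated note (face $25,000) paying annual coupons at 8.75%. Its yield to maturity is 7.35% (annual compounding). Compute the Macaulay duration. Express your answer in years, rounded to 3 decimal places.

Periodic yield y = 0.0735. Discount each cash flow and weight by its year:
  t   CF        PV=CF/(1+0.0735)^t    t·PV
  1     2,187.50     2,037.7271     2,037.7271
  2     2,187.50     1,898.2087     3,796.4174
  3     2,187.50     1,768.2429     5,304.7286
  4     2,187.50     1,647.1755     6,588.7019
  5    27,187.50    19,070.3661    95,351.8305
  Σ                 26,421.7202   113,079.4055
Price P = Σ PV = 26,421.7202.
Macaulay duration = Σ(t·PV) / P = 113,079.4055 / 26,421.7202 = 4.27979 years.

4.280 years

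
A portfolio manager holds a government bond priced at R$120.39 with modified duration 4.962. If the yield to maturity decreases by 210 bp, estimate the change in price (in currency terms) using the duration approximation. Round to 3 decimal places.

+R$12.545

Duration approximation: ΔP/P ≈ -D_mod · Δy = -4.962 × (-0.021) = +0.104202.
ΔP ≈ 120.39 × (+0.104202) = +12.54487878.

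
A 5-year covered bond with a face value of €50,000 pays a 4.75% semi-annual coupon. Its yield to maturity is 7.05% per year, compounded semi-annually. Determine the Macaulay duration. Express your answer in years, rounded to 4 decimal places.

Periodic yield y = 0.03525. Discount each cash flow and weight by its period:
  t   CF        PV=CF/(1+0.03525)^t    t·PV
  1     1,187.50     1,147.0659     1,147.0659
  2     1,187.50     1,108.0086     2,216.0172
  3     1,187.50     1,070.2812     3,210.8436
  4     1,187.50     1,033.8384     4,135.3536
  5     1,187.50       998.6365     4,993.1824
  6     1,187.50       964.6332     5,787.7989
  7     1,187.50       931.7876     6,522.5135
  8     1,187.50       900.0605     7,200.4840
  9     1,187.50       869.4137     7,824.7231
  10   51,187.50    36,200.2465   362,002.4646
  Σ                 45,223.9721   405,040.4469
Price P = Σ PV = 45,223.9721.
Macaulay duration = Σ(t·PV) / P = 405,040.4469 / 45,223.9721 = 8.95632 half-year periods.
In years: 8.95632 / 2 = 4.47816 years.

4.4782 years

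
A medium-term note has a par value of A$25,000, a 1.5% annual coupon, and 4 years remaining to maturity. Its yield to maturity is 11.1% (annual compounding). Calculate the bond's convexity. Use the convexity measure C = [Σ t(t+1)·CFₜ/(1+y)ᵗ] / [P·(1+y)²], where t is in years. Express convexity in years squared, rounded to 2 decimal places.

15.63

With y = 0.111:
  t   CF        PV=CF/(1+0.111)^t    t·PV        t(t+1)·PV
  1       375.00       337.5338       337.5338         675.0675
  2       375.00       303.8108       607.6215       1,822.8646
  3       375.00       273.4570       820.3711       3,281.4843
  4    25,375.00    16,655.1986    66,620.7943     333,103.9716
  Σ                 17,570.0001    68,386.3207     338,883.3880
P = 17,570.0001.
Convexity = Σ t(t+1)·PV / [P·(1+y)²] = 338,883.3880 / (17,570.0001 × 1.234321) = 15.62609.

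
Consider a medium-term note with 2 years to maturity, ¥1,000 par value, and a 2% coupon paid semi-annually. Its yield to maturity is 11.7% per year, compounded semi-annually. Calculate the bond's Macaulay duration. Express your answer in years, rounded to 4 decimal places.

1.9671 years

Periodic yield y = 0.0585. Discount each cash flow and weight by its period:
  t   CF        PV=CF/(1+0.0585)^t    t·PV
  1        10.00         9.4473         9.4473
  2        10.00         8.9252        17.8504
  3        10.00         8.4319        25.2958
  4     1,010.00       804.5591     3,218.2362
  Σ                    831.3635     3,270.8298
Price P = Σ PV = 831.3635.
Macaulay duration = Σ(t·PV) / P = 3,270.8298 / 831.3635 = 3.93430 half-year periods.
In years: 3.93430 / 2 = 1.96715 years.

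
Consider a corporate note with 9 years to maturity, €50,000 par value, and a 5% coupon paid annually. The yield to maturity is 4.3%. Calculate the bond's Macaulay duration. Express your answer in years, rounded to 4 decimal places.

7.5070 years

Periodic yield y = 0.043. Discount each cash flow and weight by its year:
  t   CF        PV=CF/(1+0.043)^t    t·PV
  1     2,500.00     2,396.9319     2,396.9319
  2     2,500.00     2,298.1131     4,596.2261
  3     2,500.00     2,203.3682     6,610.1047
  4     2,500.00     2,112.5295     8,450.1179
  5     2,500.00     2,025.4357    10,127.1786
  6     2,500.00     1,941.9326    11,651.5958
  7     2,500.00     1,861.8721    13,033.1049
  8     2,500.00     1,785.1123    14,280.8984
  9    52,500.00    35,941.8583   323,476.7246
  Σ                 52,567.1538   394,622.8829
Price P = Σ PV = 52,567.1538.
Macaulay duration = Σ(t·PV) / P = 394,622.8829 / 52,567.1538 = 7.50702 years.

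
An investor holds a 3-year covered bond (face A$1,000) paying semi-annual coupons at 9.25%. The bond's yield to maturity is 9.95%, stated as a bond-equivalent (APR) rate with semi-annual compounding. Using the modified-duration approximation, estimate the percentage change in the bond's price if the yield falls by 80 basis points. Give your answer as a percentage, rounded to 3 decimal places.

Periodic yield y = 0.04975. Modified duration first:
  t   CF        PV=CF/(1+0.04975)^t    t·PV
  1        46.25        44.0581        44.0581
  2        46.25        41.9701        83.9402
  3        46.25        39.9810       119.9431
  4        46.25        38.0862       152.3450
  5        46.25        36.2813       181.4063
  6     1,046.25       781.8441     4,691.0647
  Σ                    982.2209     5,272.7574
P = 982.2209; D_Mac = 5.36820 half-year periods = 2.68410 yrs; D_mod = 2.68410/(1+0.04975) = 2.55689 yrs.
ΔP/P ≈ -D_mod · Δy = -2.55689 × (-0.008) = +0.020455 = +2.0455%.

+2.046%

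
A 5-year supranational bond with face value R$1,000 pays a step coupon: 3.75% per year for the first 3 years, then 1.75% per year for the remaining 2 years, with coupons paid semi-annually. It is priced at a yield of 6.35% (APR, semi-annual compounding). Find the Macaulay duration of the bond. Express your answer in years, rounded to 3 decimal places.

Periodic yield y = 0.03175. Discount each cash flow and weight by its period:
  t   CF        PV=CF/(1+0.03175)^t    t·PV
  1        18.75        18.1730        18.1730
  2        18.75        17.6138        35.2275
  3        18.75        17.0717        51.2152
  4        18.75        16.5464        66.1856
  5        18.75        16.0372        80.1861
  6        18.75        15.5437        93.2622
  7         8.75         7.0305        49.2136
  8         8.75         6.8142        54.5133
  9         8.75         6.6045        59.4402
  10    1,008.75       737.9701     7,379.7011
  Σ                    859.4051     7,887.1177
Price P = Σ PV = 859.4051.
Macaulay duration = Σ(t·PV) / P = 7,887.1177 / 859.4051 = 9.17742 half-year periods.
In years: 9.17742 / 2 = 4.58871 years.

4.589 years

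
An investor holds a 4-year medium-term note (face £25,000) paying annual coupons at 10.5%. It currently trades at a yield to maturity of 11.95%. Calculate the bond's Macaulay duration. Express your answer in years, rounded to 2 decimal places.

3.45 years

Periodic yield y = 0.1195. Discount each cash flow and weight by its year:
  t   CF        PV=CF/(1+0.1195)^t    t·PV
  1     2,625.00     2,344.7968     2,344.7968
  2     2,625.00     2,094.5036     4,189.0072
  3     2,625.00     1,870.9277     5,612.7832
  4    27,625.00    17,587.5723    70,350.2891
  Σ                 23,897.8004    82,496.8763
Price P = Σ PV = 23,897.8004.
Macaulay duration = Σ(t·PV) / P = 82,496.8763 / 23,897.8004 = 3.45207 years.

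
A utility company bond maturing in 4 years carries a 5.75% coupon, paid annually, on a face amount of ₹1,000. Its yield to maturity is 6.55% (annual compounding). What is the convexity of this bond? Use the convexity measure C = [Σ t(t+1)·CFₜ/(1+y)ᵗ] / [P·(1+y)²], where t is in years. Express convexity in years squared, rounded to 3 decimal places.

With y = 0.0655:
  t   CF        PV=CF/(1+0.0655)^t    t·PV        t(t+1)·PV
  1        57.50        53.9653        53.9653         107.9305
  2        57.50        50.6478       101.2957         303.8870
  3        57.50        47.5343       142.6030         570.4121
  4     1,057.50       820.4773     3,281.9091      16,409.5456
  Σ                    972.6247     3,579.7731      17,391.7753
P = 972.6247.
Convexity = Σ t(t+1)·PV / [P·(1+y)²] = 17,391.7753 / (972.6247 × 1.135290) = 15.75040.

15.750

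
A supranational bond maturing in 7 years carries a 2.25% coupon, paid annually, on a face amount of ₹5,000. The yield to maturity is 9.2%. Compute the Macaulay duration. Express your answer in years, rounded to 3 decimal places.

Periodic yield y = 0.092. Discount each cash flow and weight by its year:
  t   CF        PV=CF/(1+0.092)^t    t·PV
  1       112.50       103.0220       103.0220
  2       112.50        94.3425       188.6849
  3       112.50        86.3942       259.1826
  4       112.50        79.1156       316.4623
  5       112.50        72.4502       362.2508
  6       112.50        66.3463       398.0778
  7     5,112.50     2,761.0537    19,327.3759
  Σ                  3,262.7244    20,955.0562
Price P = Σ PV = 3,262.7244.
Macaulay duration = Σ(t·PV) / P = 20,955.0562 / 3,262.7244 = 6.42256 years.

6.423 years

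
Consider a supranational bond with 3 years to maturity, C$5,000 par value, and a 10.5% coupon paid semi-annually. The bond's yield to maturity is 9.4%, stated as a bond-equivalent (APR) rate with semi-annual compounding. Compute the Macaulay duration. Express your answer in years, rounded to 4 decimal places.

2.6554 years

Periodic yield y = 0.047. Discount each cash flow and weight by its period:
  t   CF        PV=CF/(1+0.047)^t    t·PV
  1       262.50       250.7163       250.7163
  2       262.50       239.4616       478.9233
  3       262.50       228.7122       686.1365
  4       262.50       218.4452       873.7810
  5       262.50       208.6392     1,043.1960
  6     5,262.50     3,994.9562    23,969.7370
  Σ                  5,140.9307    27,302.4900
Price P = Σ PV = 5,140.9307.
Macaulay duration = Σ(t·PV) / P = 27,302.4900 / 5,140.9307 = 5.31081 half-year periods.
In years: 5.31081 / 2 = 2.65540 years.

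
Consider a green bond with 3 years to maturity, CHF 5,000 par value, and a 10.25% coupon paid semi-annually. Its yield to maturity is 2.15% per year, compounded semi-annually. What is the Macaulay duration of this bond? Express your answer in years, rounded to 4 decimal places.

Periodic yield y = 0.01075. Discount each cash flow and weight by its period:
  t   CF        PV=CF/(1+0.01075)^t    t·PV
  1       256.25       253.5246       253.5246
  2       256.25       250.8282       501.6564
  3       256.25       248.1605       744.4814
  4       256.25       245.5211       982.0845
  5       256.25       242.9098     1,214.5492
  6     5,256.25     4,929.6208    29,577.7248
  Σ                  6,170.5651    33,274.0210
Price P = Σ PV = 6,170.5651.
Macaulay duration = Σ(t·PV) / P = 33,274.0210 / 6,170.5651 = 5.39238 half-year periods.
In years: 5.39238 / 2 = 2.69619 years.

2.6962 years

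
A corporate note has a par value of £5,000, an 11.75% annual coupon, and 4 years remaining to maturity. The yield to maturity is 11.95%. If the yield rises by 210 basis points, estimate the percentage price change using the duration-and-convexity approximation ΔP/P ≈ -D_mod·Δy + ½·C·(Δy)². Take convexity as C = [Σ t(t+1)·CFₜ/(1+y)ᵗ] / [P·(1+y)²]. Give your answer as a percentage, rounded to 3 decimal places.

-6.114%

With y = 0.1195:
  t   CF        PV=CF/(1+0.1195)^t    t·PV        t(t+1)·PV
  1       587.50       524.7879       524.7879       1,049.5757
  2       587.50       468.7699       937.5397       2,812.6191
  3       587.50       418.7314     1,256.1943       5,024.7774
  4     5,587.50     3,557.3053    14,229.2214      71,146.1068
  Σ                  4,969.5945    16,947.7433      80,033.0790
P = 4,969.5945; D_Mac = 3.41029 yrs; D_mod = 3.04626 yrs; C = 12.84992.
Duration effect: -3.04626 × (+0.021) = -0.063971
Convexity effect: 0.5 × 12.84992 × (0.021)² = +0.0028334
ΔP/P ≈ -0.063971 + 0.0028334 = -0.061138 = -6.1138%.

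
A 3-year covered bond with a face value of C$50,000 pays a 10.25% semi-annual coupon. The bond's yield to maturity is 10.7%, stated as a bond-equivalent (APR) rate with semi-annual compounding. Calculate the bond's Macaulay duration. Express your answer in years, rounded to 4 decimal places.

Periodic yield y = 0.0535. Discount each cash flow and weight by its period:
  t   CF        PV=CF/(1+0.0535)^t    t·PV
  1     2,562.50     2,432.3683     2,432.3683
  2     2,562.50     2,308.8451     4,617.6902
  3     2,562.50     2,191.5948     6,574.7843
  4     2,562.50     2,080.2988     8,321.1951
  5     2,562.50     1,974.6548     9,873.2738
  6    52,562.50    38,447.5591   230,685.3548
  Σ                 49,435.3208   262,504.6664
Price P = Σ PV = 49,435.3208.
Macaulay duration = Σ(t·PV) / P = 262,504.6664 / 49,435.3208 = 5.31006 half-year periods.
In years: 5.31006 / 2 = 2.65503 years.

2.6550 years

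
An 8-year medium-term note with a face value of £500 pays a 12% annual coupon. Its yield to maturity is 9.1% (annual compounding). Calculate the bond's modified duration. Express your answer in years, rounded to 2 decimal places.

5.27 years

Periodic yield y = 0.091. First find Macaulay duration:
  t   CF        PV=CF/(1+0.091)^t    t·PV
  1        60.00        54.9954        54.9954
  2        60.00        50.4083       100.8165
  3        60.00        46.2037       138.6112
  4        60.00        42.3499       169.3995
  5        60.00        38.8175       194.0875
  6        60.00        35.5797       213.4784
  7        60.00        32.6120       228.2843
  8       560.00       278.9909     2,231.9271
  Σ                    579.9575     3,331.6000
P = 579.9575; Macaulay duration = 3,331.6000 / 579.9575 = 5.74456 years.
Modified duration = D_Mac / (1 + y) = 5.74456 / 1.091 = 5.26541 years.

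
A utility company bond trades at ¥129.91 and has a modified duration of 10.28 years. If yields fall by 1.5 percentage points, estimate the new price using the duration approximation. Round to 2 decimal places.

¥149.94

Duration approximation: ΔP/P ≈ -D_mod · Δy = -10.28 × (-0.015) = +0.154200.
New price ≈ 129.91 × (1 + 0.154200) = 149.942122.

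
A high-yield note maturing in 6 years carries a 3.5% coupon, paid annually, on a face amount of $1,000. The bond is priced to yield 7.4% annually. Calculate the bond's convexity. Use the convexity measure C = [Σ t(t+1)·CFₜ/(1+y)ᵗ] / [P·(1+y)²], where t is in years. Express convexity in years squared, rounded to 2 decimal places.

32.04

With y = 0.074:
  t   CF        PV=CF/(1+0.074)^t    t·PV        t(t+1)·PV
  1        35.00        32.5885        32.5885          65.1769
  2        35.00        30.3431        60.6861         182.0584
  3        35.00        28.2524        84.7572         339.0287
  4        35.00        26.3058       105.2231         526.1153
  5        35.00        24.4933       122.4663         734.7979
  6     1,035.00       674.3955     4,046.3730      28,324.6109
  Σ                    816.3784     4,452.0941      30,171.7880
P = 816.3784.
Convexity = Σ t(t+1)·PV / [P·(1+y)²] = 30,171.7880 / (816.3784 × 1.153476) = 32.04062.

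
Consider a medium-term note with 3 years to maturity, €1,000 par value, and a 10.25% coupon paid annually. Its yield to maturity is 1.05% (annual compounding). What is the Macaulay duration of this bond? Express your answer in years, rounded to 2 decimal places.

2.76 years

Periodic yield y = 0.0105. Discount each cash flow and weight by its year:
  t   CF        PV=CF/(1+0.0105)^t    t·PV
  1       102.50       101.4349       101.4349
  2       102.50       100.3809       200.7619
  3     1,102.50     1,068.4880     3,205.4640
  Σ                  1,270.3039     3,507.6608
Price P = Σ PV = 1,270.3039.
Macaulay duration = Σ(t·PV) / P = 3,507.6608 / 1,270.3039 = 2.76128 years.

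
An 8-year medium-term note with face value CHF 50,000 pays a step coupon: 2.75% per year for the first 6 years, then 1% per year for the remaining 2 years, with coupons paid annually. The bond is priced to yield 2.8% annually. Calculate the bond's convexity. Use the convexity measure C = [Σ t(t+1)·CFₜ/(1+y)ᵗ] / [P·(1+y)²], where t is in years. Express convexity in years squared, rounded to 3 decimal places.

With y = 0.028:
  t   CF        PV=CF/(1+0.028)^t    t·PV        t(t+1)·PV
  1     1,375.00     1,337.5486     1,337.5486       2,675.0973
  2     1,375.00     1,301.1174     2,602.2347       7,806.7041
  3     1,375.00     1,265.6784     3,797.0351      15,188.1403
  4     1,375.00     1,231.2046     4,924.8185      24,624.0926
  5     1,375.00     1,197.6699     5,988.3494      35,930.0962
  6     1,375.00     1,165.0485     6,990.2911      48,932.0376
  7       500.00       412.1148     2,884.8035      23,078.4283
  8    50,500.00    40,489.8773   323,919.0185   2,915,271.1666
  Σ                 48,400.2595   352,444.0994   3,073,505.7629
P = 48,400.2595.
Convexity = Σ t(t+1)·PV / [P·(1+y)²] = 3,073,505.7629 / (48,400.2595 × 1.056784) = 60.08971.

60.090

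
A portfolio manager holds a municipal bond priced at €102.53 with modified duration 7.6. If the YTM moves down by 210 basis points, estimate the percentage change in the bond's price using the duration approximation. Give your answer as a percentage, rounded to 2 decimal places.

Duration approximation: ΔP/P ≈ -D_mod · Δy = -7.6 × (-0.021) = +0.159600.
As a percentage: +15.9600%.

+15.96%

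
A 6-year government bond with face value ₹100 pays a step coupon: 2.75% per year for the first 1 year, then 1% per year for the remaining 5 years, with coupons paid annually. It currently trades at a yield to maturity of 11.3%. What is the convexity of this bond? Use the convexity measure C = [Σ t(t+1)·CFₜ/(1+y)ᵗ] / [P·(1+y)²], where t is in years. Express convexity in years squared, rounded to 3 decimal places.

31.540

With y = 0.113:
  t   CF        PV=CF/(1+0.113)^t    t·PV        t(t+1)·PV
  1         2.75         2.4708         2.4708           4.9416
  2         1.00         0.8073         1.6145           4.8435
  3         1.00         0.7253         2.1759           8.7035
  4         1.00         0.6517         2.6066          13.0331
  5         1.00         0.5855         2.9275          17.5649
  6       101.00        53.1313       318.7878       2,231.5143
  Σ                     58.3718       330.5831       2,280.6010
P = 58.3718.
Convexity = Σ t(t+1)·PV / [P·(1+y)²] = 2,280.6010 / (58.3718 × 1.238769) = 31.53958.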